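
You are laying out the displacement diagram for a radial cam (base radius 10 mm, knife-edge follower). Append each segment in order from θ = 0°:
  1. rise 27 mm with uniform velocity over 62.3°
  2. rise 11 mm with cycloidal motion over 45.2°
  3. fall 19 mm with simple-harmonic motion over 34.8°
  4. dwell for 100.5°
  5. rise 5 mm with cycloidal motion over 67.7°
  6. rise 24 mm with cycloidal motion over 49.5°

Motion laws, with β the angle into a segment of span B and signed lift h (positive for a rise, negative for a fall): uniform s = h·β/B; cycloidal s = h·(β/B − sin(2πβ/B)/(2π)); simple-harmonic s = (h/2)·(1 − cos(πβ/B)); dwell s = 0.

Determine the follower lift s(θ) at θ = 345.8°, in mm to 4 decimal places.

seg 1 [0°–62.3°] uniform, h=27: full span → s += 27 → s = 27.0000
seg 2 [62.3°–107.5°] cycloidal, h=11: full span → s += 11 → s = 38.0000
seg 3 [107.5°–142.3°] simple-harmonic, h=-19: full span → s += -19 → s = 19.0000
seg 4 [142.3°–242.8°] dwell: s stays 19.0000
seg 5 [242.8°–310.5°] cycloidal, h=5: full span → s += 5 → s = 24.0000
seg 6 [310.5°–360°] cycloidal, h=24: θ=345.8° here. β=35.3, B=49.5. 24·(0.7131 − sin(2π·0.7131)/(2π)) = 20.8328 → s = 44.8328

44.8328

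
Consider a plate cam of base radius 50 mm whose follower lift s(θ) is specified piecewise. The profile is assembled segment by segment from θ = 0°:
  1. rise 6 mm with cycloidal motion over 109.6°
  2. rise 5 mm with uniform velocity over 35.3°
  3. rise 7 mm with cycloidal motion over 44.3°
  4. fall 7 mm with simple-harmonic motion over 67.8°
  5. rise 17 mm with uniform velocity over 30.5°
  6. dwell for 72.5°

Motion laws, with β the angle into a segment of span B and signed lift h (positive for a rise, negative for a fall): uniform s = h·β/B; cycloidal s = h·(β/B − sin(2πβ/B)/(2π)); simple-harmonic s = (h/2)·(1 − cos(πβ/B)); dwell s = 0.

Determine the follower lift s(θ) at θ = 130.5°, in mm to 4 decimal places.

seg 1 [0°–109.6°] cycloidal, h=6: full span → s += 6 → s = 6.0000
seg 2 [109.6°–144.9°] uniform, h=5: θ=130.5° here. β=20.9, B=35.3. 5·20.9/35.3 = 2.9603 → s = 8.9603

8.9603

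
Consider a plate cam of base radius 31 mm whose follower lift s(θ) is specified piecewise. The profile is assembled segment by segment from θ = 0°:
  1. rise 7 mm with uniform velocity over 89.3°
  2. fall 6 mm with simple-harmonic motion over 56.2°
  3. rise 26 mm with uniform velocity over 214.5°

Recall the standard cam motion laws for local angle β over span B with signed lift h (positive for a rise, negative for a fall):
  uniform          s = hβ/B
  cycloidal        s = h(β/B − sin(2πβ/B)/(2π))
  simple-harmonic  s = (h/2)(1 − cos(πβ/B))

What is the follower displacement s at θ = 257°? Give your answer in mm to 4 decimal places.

seg 1 [0°–89.3°] uniform, h=7: full span → s += 7 → s = 7.0000
seg 2 [89.3°–145.5°] simple-harmonic, h=-6: full span → s += -6 → s = 1.0000
seg 3 [145.5°–360°] uniform, h=26: θ=257° here. β=111.5, B=214.5. 26·111.5/214.5 = 13.5152 → s = 14.5152

14.5152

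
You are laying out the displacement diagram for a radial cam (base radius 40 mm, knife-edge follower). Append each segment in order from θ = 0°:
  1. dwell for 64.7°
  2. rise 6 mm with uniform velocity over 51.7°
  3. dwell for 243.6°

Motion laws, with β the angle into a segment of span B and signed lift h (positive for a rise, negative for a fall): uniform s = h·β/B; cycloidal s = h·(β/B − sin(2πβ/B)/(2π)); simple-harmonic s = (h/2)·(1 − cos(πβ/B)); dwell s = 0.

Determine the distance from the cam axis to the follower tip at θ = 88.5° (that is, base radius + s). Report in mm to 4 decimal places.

seg 1 [0°–64.7°] dwell: s stays 0.0000
seg 2 [64.7°–116.4°] uniform, h=6: θ=88.5° here. β=23.8, B=51.7. 6·23.8/51.7 = 2.7621 → s = 2.7621
radial distance = base radius + s = 40 + 2.7621 = 42.7621

42.7621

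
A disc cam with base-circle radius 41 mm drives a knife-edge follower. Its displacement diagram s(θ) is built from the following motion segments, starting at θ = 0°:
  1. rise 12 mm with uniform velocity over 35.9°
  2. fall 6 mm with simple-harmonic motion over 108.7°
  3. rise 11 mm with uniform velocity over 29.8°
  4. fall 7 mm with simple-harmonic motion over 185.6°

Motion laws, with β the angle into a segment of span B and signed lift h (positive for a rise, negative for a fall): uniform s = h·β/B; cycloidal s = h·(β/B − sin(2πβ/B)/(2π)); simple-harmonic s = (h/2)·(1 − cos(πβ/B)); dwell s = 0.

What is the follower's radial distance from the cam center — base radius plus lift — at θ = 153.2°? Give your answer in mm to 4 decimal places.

seg 1 [0°–35.9°] uniform, h=12: full span → s += 12 → s = 12.0000
seg 2 [35.9°–144.6°] simple-harmonic, h=-6: full span → s += -6 → s = 6.0000
seg 3 [144.6°–174.4°] uniform, h=11: θ=153.2° here. β=8.6, B=29.8. 11·8.6/29.8 = 3.1745 → s = 9.1745
radial distance = base radius + s = 41 + 9.1745 = 50.1745

50.1745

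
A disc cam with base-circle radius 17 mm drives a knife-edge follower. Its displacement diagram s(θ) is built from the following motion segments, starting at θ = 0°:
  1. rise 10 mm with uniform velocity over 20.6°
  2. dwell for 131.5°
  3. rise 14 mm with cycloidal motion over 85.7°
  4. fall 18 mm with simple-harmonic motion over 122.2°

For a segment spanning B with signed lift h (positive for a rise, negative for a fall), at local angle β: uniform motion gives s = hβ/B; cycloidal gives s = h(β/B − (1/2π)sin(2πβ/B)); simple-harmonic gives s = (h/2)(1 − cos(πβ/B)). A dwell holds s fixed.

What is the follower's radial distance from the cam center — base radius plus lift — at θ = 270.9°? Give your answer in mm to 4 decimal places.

seg 1 [0°–20.6°] uniform, h=10: full span → s += 10 → s = 10.0000
seg 2 [20.6°–152.1°] dwell: s stays 10.0000
seg 3 [152.1°–237.8°] cycloidal, h=14: full span → s += 14 → s = 24.0000
seg 4 [237.8°–360°] simple-harmonic, h=-18: θ=270.9° here. β=33.1, B=122.2. -18/2·(1 − cos(π·0.2709)) = -3.0666 → s = 20.9334
radial distance = base radius + s = 17 + 20.9334 = 37.9334

37.9334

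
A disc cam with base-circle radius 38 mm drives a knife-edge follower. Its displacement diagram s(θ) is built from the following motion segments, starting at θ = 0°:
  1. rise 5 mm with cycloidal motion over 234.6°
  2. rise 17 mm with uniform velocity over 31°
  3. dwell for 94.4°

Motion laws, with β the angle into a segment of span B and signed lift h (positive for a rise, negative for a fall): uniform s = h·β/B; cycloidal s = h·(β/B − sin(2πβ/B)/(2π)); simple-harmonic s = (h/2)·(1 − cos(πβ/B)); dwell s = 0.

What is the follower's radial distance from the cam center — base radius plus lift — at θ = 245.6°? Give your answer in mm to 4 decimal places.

seg 1 [0°–234.6°] cycloidal, h=5: full span → s += 5 → s = 5.0000
seg 2 [234.6°–265.6°] uniform, h=17: θ=245.6° here. β=11, B=31. 17·11/31 = 6.0323 → s = 11.0323
radial distance = base radius + s = 38 + 11.0323 = 49.0323

49.0323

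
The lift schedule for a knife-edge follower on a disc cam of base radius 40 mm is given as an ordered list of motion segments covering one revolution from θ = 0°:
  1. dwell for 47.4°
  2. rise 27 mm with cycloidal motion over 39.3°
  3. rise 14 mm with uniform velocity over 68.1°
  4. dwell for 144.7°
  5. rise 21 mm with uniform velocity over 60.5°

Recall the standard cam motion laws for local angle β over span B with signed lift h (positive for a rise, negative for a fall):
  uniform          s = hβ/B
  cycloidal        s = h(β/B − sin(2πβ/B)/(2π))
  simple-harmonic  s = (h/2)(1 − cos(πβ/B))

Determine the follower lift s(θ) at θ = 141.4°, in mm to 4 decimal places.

seg 1 [0°–47.4°] dwell: s stays 0.0000
seg 2 [47.4°–86.7°] cycloidal, h=27: full span → s += 27 → s = 27.0000
seg 3 [86.7°–154.8°] uniform, h=14: θ=141.4° here. β=54.7, B=68.1. 14·54.7/68.1 = 11.2452 → s = 38.2452

38.2452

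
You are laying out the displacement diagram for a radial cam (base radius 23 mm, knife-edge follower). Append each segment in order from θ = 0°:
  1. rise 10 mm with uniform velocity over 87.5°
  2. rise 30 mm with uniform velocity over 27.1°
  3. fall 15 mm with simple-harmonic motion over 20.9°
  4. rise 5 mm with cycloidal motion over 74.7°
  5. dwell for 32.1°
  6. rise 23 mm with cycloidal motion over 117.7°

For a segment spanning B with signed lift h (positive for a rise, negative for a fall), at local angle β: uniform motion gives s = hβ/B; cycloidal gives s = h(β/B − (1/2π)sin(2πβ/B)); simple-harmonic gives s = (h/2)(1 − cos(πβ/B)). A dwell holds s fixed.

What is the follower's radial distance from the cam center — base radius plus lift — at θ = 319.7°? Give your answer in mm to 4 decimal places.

seg 1 [0°–87.5°] uniform, h=10: full span → s += 10 → s = 10.0000
seg 2 [87.5°–114.6°] uniform, h=30: full span → s += 30 → s = 40.0000
seg 3 [114.6°–135.5°] simple-harmonic, h=-15: full span → s += -15 → s = 25.0000
seg 4 [135.5°–210.2°] cycloidal, h=5: full span → s += 5 → s = 30.0000
seg 5 [210.2°–242.3°] dwell: s stays 30.0000
seg 6 [242.3°–360°] cycloidal, h=23: θ=319.7° here. β=77.4, B=117.7. 23·(0.6576 − sin(2π·0.6576)/(2π)) = 18.1857 → s = 48.1857
radial distance = base radius + s = 23 + 48.1857 = 71.1857

71.1857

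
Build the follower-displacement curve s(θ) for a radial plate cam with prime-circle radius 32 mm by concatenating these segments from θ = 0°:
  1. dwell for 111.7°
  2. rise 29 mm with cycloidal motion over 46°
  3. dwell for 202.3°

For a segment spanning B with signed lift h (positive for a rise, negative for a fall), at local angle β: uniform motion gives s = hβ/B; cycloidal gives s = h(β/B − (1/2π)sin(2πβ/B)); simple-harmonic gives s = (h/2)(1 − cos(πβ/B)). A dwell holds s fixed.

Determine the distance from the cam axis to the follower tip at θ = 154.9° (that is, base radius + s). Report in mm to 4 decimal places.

seg 1 [0°–111.7°] dwell: s stays 0.0000
seg 2 [111.7°–157.7°] cycloidal, h=29: θ=154.9° here. β=43.2, B=46. 29·(0.9391 − sin(2π·0.9391)/(2π)) = 28.9573 → s = 28.9573
radial distance = base radius + s = 32 + 28.9573 = 60.9573

60.9573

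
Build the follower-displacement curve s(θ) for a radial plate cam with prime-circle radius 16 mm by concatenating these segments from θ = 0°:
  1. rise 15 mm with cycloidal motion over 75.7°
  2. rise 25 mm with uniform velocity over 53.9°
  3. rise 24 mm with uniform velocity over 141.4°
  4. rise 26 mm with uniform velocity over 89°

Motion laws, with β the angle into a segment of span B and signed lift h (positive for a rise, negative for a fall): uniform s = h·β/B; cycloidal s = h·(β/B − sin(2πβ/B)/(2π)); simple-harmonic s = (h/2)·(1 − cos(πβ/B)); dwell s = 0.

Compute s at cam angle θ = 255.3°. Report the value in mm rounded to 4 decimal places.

seg 1 [0°–75.7°] cycloidal, h=15: full span → s += 15 → s = 15.0000
seg 2 [75.7°–129.6°] uniform, h=25: full span → s += 25 → s = 40.0000
seg 3 [129.6°–271°] uniform, h=24: θ=255.3° here. β=125.7, B=141.4. 24·125.7/141.4 = 21.3352 → s = 61.3352

61.3352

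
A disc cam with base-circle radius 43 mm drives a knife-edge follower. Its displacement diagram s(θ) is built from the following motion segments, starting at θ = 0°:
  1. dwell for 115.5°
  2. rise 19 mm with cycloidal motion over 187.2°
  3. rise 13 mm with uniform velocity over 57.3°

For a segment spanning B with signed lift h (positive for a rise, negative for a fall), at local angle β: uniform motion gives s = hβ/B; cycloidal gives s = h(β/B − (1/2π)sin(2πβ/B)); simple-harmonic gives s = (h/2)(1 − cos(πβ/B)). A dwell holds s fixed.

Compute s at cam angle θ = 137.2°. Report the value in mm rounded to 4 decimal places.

seg 1 [0°–115.5°] dwell: s stays 0.0000
seg 2 [115.5°–302.7°] cycloidal, h=19: θ=137.2° here. β=21.7, B=187.2. 19·(0.1159 − sin(2π·0.1159)/(2π)) = 0.1896 → s = 0.1896

0.1896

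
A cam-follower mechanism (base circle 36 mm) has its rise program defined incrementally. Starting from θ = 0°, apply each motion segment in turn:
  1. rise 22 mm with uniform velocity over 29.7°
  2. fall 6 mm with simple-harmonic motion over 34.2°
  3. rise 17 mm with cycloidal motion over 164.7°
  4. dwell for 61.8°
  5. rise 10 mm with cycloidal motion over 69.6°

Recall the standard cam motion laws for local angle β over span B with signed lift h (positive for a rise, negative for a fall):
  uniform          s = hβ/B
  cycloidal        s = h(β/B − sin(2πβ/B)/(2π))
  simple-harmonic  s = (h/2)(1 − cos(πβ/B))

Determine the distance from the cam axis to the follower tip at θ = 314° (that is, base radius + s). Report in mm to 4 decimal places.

seg 1 [0°–29.7°] uniform, h=22: full span → s += 22 → s = 22.0000
seg 2 [29.7°–63.9°] simple-harmonic, h=-6: full span → s += -6 → s = 16.0000
seg 3 [63.9°–228.6°] cycloidal, h=17: full span → s += 17 → s = 33.0000
seg 4 [228.6°–290.4°] dwell: s stays 33.0000
seg 5 [290.4°–360°] cycloidal, h=10: θ=314° here. β=23.6, B=69.6. 10·(0.3391 − sin(2π·0.3391)/(2π)) = 2.0421 → s = 35.0421
radial distance = base radius + s = 36 + 35.0421 = 71.0421

71.0421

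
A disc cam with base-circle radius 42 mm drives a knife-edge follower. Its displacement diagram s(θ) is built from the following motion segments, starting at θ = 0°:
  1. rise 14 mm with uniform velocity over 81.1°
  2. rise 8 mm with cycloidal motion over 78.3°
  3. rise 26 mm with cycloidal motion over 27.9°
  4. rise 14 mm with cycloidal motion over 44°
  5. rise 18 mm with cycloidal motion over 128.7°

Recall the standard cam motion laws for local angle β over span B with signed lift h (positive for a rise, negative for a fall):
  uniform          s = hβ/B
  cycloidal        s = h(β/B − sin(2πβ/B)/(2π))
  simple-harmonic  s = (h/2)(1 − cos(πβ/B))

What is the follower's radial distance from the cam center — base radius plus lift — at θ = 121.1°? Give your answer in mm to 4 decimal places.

seg 1 [0°–81.1°] uniform, h=14: full span → s += 14 → s = 14.0000
seg 2 [81.1°–159.4°] cycloidal, h=8: θ=121.1° here. β=40, B=78.3. 8·(0.5109 − sin(2π·0.5109)/(2π)) = 4.1736 → s = 18.1736
radial distance = base radius + s = 42 + 18.1736 = 60.1736

60.1736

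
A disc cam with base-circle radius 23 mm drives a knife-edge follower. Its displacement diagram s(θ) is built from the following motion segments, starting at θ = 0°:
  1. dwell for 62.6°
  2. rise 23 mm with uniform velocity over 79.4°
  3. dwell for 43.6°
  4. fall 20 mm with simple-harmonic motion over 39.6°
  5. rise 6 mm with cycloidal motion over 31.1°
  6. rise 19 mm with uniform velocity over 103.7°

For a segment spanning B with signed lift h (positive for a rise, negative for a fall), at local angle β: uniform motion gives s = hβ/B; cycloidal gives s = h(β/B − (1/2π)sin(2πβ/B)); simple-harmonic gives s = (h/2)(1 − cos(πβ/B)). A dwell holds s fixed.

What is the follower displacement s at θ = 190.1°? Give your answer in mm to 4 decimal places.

seg 1 [0°–62.6°] dwell: s stays 0.0000
seg 2 [62.6°–142°] uniform, h=23: full span → s += 23 → s = 23.0000
seg 3 [142°–185.6°] dwell: s stays 23.0000
seg 4 [185.6°–225.2°] simple-harmonic, h=-20: θ=190.1° here. β=4.5, B=39.6. -20/2·(1 − cos(π·0.1136)) = -0.6305 → s = 22.3695

22.3695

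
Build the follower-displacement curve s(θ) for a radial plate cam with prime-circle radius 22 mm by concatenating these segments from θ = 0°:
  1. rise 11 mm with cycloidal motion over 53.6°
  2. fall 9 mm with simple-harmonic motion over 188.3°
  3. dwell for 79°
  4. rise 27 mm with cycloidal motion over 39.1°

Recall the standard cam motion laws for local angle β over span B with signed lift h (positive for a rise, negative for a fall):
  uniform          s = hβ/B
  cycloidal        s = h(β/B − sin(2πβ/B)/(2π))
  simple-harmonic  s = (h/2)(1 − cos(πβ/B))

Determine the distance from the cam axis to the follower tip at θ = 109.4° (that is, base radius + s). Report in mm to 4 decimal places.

seg 1 [0°–53.6°] cycloidal, h=11: full span → s += 11 → s = 11.0000
seg 2 [53.6°–241.9°] simple-harmonic, h=-9: θ=109.4° here. β=55.8, B=188.3. -9/2·(1 − cos(π·0.2963)) = -1.8132 → s = 9.1868
radial distance = base radius + s = 22 + 9.1868 = 31.1868

31.1868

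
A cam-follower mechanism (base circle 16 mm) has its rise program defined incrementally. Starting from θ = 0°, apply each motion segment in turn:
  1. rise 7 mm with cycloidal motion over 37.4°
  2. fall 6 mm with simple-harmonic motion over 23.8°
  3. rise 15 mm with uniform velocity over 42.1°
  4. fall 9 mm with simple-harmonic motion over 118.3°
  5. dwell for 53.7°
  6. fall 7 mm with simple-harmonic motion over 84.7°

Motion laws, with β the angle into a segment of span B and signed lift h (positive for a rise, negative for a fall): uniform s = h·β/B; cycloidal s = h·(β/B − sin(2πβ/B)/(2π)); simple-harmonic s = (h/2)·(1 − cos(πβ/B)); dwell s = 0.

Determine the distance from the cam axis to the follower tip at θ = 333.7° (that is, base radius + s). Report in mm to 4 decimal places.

seg 1 [0°–37.4°] cycloidal, h=7: full span → s += 7 → s = 7.0000
seg 2 [37.4°–61.2°] simple-harmonic, h=-6: full span → s += -6 → s = 1.0000
seg 3 [61.2°–103.3°] uniform, h=15: full span → s += 15 → s = 16.0000
seg 4 [103.3°–221.6°] simple-harmonic, h=-9: full span → s += -9 → s = 7.0000
seg 5 [221.6°–275.3°] dwell: s stays 7.0000
seg 6 [275.3°–360°] simple-harmonic, h=-7: θ=333.7° here. β=58.4, B=84.7. -7/2·(1 − cos(π·0.6895)) = -5.4627 → s = 1.5373
radial distance = base radius + s = 16 + 1.5373 = 17.5373

17.5373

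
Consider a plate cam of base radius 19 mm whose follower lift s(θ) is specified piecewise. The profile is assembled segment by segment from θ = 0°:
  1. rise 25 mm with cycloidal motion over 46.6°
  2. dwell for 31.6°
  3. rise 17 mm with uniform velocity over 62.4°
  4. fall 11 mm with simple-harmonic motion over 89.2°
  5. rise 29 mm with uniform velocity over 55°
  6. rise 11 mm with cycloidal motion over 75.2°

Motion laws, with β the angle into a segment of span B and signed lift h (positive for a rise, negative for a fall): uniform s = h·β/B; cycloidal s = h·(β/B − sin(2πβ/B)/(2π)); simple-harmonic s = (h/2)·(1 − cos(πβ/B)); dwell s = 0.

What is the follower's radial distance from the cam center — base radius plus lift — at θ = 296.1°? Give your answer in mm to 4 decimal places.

seg 1 [0°–46.6°] cycloidal, h=25: full span → s += 25 → s = 25.0000
seg 2 [46.6°–78.2°] dwell: s stays 25.0000
seg 3 [78.2°–140.6°] uniform, h=17: full span → s += 17 → s = 42.0000
seg 4 [140.6°–229.8°] simple-harmonic, h=-11: full span → s += -11 → s = 31.0000
seg 5 [229.8°–284.8°] uniform, h=29: full span → s += 29 → s = 60.0000
seg 6 [284.8°–360°] cycloidal, h=11: θ=296.1° here. β=11.3, B=75.2. 11·(0.1503 − sin(2π·0.1503)/(2π)) = 0.2349 → s = 60.2349
radial distance = base radius + s = 19 + 60.2349 = 79.2349

79.2349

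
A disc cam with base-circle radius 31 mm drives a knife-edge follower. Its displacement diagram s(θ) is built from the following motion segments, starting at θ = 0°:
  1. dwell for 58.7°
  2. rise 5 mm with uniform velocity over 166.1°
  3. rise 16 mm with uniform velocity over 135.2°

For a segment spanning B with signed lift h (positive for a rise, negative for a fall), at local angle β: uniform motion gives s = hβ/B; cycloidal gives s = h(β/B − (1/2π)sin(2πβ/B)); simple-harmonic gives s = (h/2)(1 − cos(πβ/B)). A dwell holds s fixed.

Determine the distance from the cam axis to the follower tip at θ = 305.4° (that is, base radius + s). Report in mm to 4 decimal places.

seg 1 [0°–58.7°] dwell: s stays 0.0000
seg 2 [58.7°–224.8°] uniform, h=5: full span → s += 5 → s = 5.0000
seg 3 [224.8°–360°] uniform, h=16: θ=305.4° here. β=80.6, B=135.2. 16·80.6/135.2 = 9.5385 → s = 14.5385
radial distance = base radius + s = 31 + 14.5385 = 45.5385

45.5385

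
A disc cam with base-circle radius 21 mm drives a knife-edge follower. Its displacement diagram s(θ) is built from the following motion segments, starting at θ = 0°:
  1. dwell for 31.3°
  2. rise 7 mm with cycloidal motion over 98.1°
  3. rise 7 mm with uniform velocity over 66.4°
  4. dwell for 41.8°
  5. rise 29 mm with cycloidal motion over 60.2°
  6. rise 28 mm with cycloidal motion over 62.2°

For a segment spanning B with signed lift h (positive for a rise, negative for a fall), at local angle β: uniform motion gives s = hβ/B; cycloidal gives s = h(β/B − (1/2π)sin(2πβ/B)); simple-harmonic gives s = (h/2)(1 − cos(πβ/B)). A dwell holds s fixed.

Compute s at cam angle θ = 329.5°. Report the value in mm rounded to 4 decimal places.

seg 1 [0°–31.3°] dwell: s stays 0.0000
seg 2 [31.3°–129.4°] cycloidal, h=7: full span → s += 7 → s = 7.0000
seg 3 [129.4°–195.8°] uniform, h=7: full span → s += 7 → s = 14.0000
seg 4 [195.8°–237.6°] dwell: s stays 14.0000
seg 5 [237.6°–297.8°] cycloidal, h=29: full span → s += 29 → s = 43.0000
seg 6 [297.8°–360°] cycloidal, h=28: θ=329.5° here. β=31.7, B=62.2. 28·(0.5096 − sin(2π·0.5096)/(2π)) = 14.5400 → s = 57.5400

57.5400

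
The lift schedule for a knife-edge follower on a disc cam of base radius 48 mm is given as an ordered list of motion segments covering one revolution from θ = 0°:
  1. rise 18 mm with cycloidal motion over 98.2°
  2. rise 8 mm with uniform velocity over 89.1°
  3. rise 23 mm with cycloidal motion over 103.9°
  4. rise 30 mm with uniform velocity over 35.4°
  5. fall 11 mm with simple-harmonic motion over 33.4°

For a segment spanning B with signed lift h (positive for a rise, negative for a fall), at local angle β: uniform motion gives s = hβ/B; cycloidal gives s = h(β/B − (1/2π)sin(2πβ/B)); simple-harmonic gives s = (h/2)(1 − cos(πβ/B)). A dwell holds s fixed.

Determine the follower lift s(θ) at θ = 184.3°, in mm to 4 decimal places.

seg 1 [0°–98.2°] cycloidal, h=18: full span → s += 18 → s = 18.0000
seg 2 [98.2°–187.3°] uniform, h=8: θ=184.3° here. β=86.1, B=89.1. 8·86.1/89.1 = 7.7306 → s = 25.7306

25.7306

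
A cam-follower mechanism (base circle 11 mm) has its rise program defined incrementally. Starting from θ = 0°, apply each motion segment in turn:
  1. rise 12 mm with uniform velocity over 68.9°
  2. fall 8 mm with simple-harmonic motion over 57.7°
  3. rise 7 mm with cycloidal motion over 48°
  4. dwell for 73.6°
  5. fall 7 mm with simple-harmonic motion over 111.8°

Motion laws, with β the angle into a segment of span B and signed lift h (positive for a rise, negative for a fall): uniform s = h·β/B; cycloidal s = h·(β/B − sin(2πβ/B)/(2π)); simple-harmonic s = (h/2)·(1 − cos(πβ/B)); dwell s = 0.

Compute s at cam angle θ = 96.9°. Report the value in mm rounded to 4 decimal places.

seg 1 [0°–68.9°] uniform, h=12: full span → s += 12 → s = 12.0000
seg 2 [68.9°–126.6°] simple-harmonic, h=-8: θ=96.9° here. β=28, B=57.7. -8/2·(1 − cos(π·0.4853)) = -3.8149 → s = 8.1851

8.1851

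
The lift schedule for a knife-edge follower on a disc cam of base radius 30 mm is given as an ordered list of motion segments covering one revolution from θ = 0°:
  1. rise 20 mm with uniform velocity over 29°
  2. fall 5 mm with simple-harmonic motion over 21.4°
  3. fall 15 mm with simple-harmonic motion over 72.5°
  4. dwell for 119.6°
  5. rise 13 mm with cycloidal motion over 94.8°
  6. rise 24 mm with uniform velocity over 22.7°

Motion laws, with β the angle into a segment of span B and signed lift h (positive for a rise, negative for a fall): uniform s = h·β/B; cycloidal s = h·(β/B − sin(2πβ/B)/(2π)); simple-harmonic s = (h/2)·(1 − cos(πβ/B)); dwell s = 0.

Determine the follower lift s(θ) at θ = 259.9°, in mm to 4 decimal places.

seg 1 [0°–29°] uniform, h=20: full span → s += 20 → s = 20.0000
seg 2 [29°–50.4°] simple-harmonic, h=-5: full span → s += -5 → s = 15.0000
seg 3 [50.4°–122.9°] simple-harmonic, h=-15: full span → s += -15 → s = 0.0000
seg 4 [122.9°–242.5°] dwell: s stays 0.0000
seg 5 [242.5°–337.3°] cycloidal, h=13: θ=259.9° here. β=17.4, B=94.8. 13·(0.1835 − sin(2π·0.1835)/(2π)) = 0.4948 → s = 0.4948

0.4948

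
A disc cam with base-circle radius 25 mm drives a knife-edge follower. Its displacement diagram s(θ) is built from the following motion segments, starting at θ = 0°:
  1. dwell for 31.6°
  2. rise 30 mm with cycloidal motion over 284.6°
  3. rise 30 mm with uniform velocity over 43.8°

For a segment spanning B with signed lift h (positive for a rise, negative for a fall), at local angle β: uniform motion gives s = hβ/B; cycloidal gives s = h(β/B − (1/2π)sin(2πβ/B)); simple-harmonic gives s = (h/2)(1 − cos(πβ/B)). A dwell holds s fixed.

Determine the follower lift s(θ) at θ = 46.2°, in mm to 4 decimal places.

seg 1 [0°–31.6°] dwell: s stays 0.0000
seg 2 [31.6°–316.2°] cycloidal, h=30: θ=46.2° here. β=14.6, B=284.6. 30·(0.0513 − sin(2π·0.0513)/(2π)) = 0.0265 → s = 0.0265

0.0265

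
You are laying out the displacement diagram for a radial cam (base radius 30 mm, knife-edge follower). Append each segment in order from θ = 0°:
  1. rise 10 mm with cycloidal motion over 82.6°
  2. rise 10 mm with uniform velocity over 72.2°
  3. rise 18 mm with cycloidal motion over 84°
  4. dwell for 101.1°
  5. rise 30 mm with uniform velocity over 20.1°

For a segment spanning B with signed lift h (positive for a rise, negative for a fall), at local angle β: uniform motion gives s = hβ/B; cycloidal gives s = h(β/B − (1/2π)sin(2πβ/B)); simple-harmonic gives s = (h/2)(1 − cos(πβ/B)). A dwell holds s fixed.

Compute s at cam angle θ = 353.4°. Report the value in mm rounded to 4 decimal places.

seg 1 [0°–82.6°] cycloidal, h=10: full span → s += 10 → s = 10.0000
seg 2 [82.6°–154.8°] uniform, h=10: full span → s += 10 → s = 20.0000
seg 3 [154.8°–238.8°] cycloidal, h=18: full span → s += 18 → s = 38.0000
seg 4 [238.8°–339.9°] dwell: s stays 38.0000
seg 5 [339.9°–360°] uniform, h=30: θ=353.4° here. β=13.5, B=20.1. 30·13.5/20.1 = 20.1493 → s = 58.1493

58.1493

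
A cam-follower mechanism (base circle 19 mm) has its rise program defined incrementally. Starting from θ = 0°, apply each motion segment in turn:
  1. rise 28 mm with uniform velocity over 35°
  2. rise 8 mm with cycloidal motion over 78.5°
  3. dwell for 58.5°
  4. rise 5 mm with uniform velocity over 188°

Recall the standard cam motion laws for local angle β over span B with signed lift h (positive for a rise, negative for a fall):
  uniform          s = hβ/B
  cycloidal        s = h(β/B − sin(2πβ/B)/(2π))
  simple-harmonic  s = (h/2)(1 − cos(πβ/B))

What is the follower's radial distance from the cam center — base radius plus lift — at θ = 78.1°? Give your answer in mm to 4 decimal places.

seg 1 [0°–35°] uniform, h=28: full span → s += 28 → s = 28.0000
seg 2 [35°–113.5°] cycloidal, h=8: θ=78.1° here. β=43.1, B=78.5. 8·(0.5490 − sin(2π·0.5490)/(2π)) = 4.7785 → s = 32.7785
radial distance = base radius + s = 19 + 32.7785 = 51.7785

51.7785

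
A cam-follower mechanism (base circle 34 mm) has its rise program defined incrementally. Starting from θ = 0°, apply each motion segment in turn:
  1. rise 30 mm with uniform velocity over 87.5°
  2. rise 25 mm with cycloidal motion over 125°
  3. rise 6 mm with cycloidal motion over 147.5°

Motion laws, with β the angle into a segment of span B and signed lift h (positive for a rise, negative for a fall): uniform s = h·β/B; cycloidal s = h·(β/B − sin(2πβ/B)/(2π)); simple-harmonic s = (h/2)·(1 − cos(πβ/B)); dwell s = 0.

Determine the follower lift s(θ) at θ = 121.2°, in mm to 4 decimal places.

seg 1 [0°–87.5°] uniform, h=30: full span → s += 30 → s = 30.0000
seg 2 [87.5°–212.5°] cycloidal, h=25: θ=121.2° here. β=33.7, B=125. 25·(0.2696 − sin(2π·0.2696)/(2π)) = 2.7913 → s = 32.7913

32.7913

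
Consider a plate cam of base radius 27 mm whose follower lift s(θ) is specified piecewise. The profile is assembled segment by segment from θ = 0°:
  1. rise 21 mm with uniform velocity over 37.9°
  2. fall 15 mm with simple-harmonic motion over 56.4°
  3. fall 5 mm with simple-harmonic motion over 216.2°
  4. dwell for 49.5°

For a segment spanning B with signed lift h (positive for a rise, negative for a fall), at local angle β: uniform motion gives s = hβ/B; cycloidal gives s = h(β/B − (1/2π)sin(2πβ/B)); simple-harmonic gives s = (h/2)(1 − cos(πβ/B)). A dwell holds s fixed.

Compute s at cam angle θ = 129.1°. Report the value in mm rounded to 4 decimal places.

seg 1 [0°–37.9°] uniform, h=21: full span → s += 21 → s = 21.0000
seg 2 [37.9°–94.3°] simple-harmonic, h=-15: full span → s += -15 → s = 6.0000
seg 3 [94.3°–310.5°] simple-harmonic, h=-5: θ=129.1° here. β=34.8, B=216.2. -5/2·(1 − cos(π·0.1610)) = -0.3129 → s = 5.6871

5.6871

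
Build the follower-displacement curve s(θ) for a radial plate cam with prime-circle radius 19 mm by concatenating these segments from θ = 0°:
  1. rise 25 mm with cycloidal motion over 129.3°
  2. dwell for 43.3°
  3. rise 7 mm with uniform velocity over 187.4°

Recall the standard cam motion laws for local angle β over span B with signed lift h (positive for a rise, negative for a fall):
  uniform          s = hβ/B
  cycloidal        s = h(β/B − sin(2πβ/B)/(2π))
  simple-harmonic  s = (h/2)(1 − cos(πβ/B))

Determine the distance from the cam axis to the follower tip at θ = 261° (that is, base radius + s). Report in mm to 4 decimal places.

seg 1 [0°–129.3°] cycloidal, h=25: full span → s += 25 → s = 25.0000
seg 2 [129.3°–172.6°] dwell: s stays 25.0000
seg 3 [172.6°–360°] uniform, h=7: θ=261° here. β=88.4, B=187.4. 7·88.4/187.4 = 3.3020 → s = 28.3020
radial distance = base radius + s = 19 + 28.3020 = 47.3020

47.3020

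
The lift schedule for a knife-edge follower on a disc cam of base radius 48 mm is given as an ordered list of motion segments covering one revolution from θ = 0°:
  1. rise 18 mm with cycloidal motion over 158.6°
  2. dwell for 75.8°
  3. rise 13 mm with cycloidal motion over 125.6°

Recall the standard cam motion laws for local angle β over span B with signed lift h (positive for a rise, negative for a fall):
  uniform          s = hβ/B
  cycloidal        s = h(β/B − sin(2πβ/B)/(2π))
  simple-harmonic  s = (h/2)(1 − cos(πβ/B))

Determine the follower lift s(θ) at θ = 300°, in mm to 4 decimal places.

seg 1 [0°–158.6°] cycloidal, h=18: full span → s += 18 → s = 18.0000
seg 2 [158.6°–234.4°] dwell: s stays 18.0000
seg 3 [234.4°–360°] cycloidal, h=13: θ=300° here. β=65.6, B=125.6. 13·(0.5223 − sin(2π·0.5223)/(2π)) = 7.0787 → s = 25.0787

25.0787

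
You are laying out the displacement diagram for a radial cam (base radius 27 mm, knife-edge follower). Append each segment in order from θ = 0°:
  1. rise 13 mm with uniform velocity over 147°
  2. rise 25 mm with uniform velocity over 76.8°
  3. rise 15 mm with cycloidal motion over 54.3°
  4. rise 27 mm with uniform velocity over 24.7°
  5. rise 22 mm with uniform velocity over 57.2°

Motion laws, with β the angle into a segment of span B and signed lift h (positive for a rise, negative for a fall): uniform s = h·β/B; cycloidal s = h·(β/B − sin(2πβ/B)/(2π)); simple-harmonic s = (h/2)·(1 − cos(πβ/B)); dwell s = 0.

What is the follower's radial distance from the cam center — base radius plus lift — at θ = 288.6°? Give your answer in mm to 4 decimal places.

seg 1 [0°–147°] uniform, h=13: full span → s += 13 → s = 13.0000
seg 2 [147°–223.8°] uniform, h=25: full span → s += 25 → s = 38.0000
seg 3 [223.8°–278.1°] cycloidal, h=15: full span → s += 15 → s = 53.0000
seg 4 [278.1°–302.8°] uniform, h=27: θ=288.6° here. β=10.5, B=24.7. 27·10.5/24.7 = 11.4777 → s = 64.4777
radial distance = base radius + s = 27 + 64.4777 = 91.4777

91.4777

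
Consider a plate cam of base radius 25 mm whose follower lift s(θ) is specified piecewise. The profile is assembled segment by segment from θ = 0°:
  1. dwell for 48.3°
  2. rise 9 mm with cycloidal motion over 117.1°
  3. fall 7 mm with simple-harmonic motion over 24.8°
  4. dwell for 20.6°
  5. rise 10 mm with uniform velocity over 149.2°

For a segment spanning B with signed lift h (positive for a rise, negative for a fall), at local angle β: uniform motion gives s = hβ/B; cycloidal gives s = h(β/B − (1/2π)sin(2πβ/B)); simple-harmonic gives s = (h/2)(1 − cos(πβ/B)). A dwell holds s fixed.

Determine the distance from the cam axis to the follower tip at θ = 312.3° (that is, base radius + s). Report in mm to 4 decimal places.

seg 1 [0°–48.3°] dwell: s stays 0.0000
seg 2 [48.3°–165.4°] cycloidal, h=9: full span → s += 9 → s = 9.0000
seg 3 [165.4°–190.2°] simple-harmonic, h=-7: full span → s += -7 → s = 2.0000
seg 4 [190.2°–210.8°] dwell: s stays 2.0000
seg 5 [210.8°–360°] uniform, h=10: θ=312.3° here. β=101.5, B=149.2. 10·101.5/149.2 = 6.8029 → s = 8.8029
radial distance = base radius + s = 25 + 8.8029 = 33.8029

33.8029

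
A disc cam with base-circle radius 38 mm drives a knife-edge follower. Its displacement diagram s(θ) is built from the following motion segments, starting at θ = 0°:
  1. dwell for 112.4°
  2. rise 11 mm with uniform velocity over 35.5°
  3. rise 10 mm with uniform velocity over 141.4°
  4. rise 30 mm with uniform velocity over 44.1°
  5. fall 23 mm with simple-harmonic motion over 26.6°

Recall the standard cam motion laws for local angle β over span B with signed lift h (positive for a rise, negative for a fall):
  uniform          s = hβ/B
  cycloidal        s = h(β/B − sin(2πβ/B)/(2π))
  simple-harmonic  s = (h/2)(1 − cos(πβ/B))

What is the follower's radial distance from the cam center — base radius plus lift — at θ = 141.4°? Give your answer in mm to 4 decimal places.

seg 1 [0°–112.4°] dwell: s stays 0.0000
seg 2 [112.4°–147.9°] uniform, h=11: θ=141.4° here. β=29, B=35.5. 11·29/35.5 = 8.9859 → s = 8.9859
radial distance = base radius + s = 38 + 8.9859 = 46.9859

46.9859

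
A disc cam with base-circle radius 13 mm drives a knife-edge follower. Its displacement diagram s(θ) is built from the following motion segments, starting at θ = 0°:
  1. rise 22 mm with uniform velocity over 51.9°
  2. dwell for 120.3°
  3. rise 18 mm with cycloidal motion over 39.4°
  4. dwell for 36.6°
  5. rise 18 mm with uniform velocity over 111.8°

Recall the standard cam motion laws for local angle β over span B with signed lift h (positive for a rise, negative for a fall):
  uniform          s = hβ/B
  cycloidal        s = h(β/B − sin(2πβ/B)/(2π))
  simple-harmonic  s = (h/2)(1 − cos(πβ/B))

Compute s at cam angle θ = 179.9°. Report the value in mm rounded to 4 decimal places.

seg 1 [0°–51.9°] uniform, h=22: full span → s += 22 → s = 22.0000
seg 2 [51.9°–172.2°] dwell: s stays 22.0000
seg 3 [172.2°–211.6°] cycloidal, h=18: θ=179.9° here. β=7.7, B=39.4. 18·(0.1954 − sin(2π·0.1954)/(2π)) = 0.8197 → s = 22.8197

22.8197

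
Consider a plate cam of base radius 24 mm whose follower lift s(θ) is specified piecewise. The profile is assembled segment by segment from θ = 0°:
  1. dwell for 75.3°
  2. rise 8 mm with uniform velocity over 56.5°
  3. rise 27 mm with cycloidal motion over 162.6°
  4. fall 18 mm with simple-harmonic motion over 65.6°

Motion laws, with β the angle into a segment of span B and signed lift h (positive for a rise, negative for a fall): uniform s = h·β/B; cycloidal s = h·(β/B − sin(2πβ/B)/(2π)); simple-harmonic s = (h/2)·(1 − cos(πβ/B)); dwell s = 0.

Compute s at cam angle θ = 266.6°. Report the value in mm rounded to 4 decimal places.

seg 1 [0°–75.3°] dwell: s stays 0.0000
seg 2 [75.3°–131.8°] uniform, h=8: full span → s += 8 → s = 8.0000
seg 3 [131.8°–294.4°] cycloidal, h=27: θ=266.6° here. β=134.8, B=162.6. 27·(0.8290 − sin(2π·0.8290)/(2π)) = 26.1620 → s = 34.1620

34.1620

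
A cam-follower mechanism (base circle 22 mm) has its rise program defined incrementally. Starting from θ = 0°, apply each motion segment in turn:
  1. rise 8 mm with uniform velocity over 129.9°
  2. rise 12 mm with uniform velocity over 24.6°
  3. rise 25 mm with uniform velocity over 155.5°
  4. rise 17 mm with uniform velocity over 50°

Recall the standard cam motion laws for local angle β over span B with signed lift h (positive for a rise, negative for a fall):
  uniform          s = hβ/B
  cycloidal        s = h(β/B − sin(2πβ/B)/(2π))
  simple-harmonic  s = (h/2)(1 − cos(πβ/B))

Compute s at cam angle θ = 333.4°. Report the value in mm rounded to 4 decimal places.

seg 1 [0°–129.9°] uniform, h=8: full span → s += 8 → s = 8.0000
seg 2 [129.9°–154.5°] uniform, h=12: full span → s += 12 → s = 20.0000
seg 3 [154.5°–310°] uniform, h=25: full span → s += 25 → s = 45.0000
seg 4 [310°–360°] uniform, h=17: θ=333.4° here. β=23.4, B=50. 17·23.4/50 = 7.9560 → s = 52.9560

52.9560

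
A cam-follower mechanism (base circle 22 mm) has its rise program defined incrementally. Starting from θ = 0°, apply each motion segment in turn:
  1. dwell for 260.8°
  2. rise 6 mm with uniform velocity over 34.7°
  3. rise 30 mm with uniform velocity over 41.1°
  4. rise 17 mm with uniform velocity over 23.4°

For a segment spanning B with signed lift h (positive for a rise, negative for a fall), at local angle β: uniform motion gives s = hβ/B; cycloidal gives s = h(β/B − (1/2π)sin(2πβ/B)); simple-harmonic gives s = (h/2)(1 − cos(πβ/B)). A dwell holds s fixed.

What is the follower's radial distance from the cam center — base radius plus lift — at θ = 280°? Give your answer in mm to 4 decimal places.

seg 1 [0°–260.8°] dwell: s stays 0.0000
seg 2 [260.8°–295.5°] uniform, h=6: θ=280° here. β=19.2, B=34.7. 6·19.2/34.7 = 3.3199 → s = 3.3199
radial distance = base radius + s = 22 + 3.3199 = 25.3199

25.3199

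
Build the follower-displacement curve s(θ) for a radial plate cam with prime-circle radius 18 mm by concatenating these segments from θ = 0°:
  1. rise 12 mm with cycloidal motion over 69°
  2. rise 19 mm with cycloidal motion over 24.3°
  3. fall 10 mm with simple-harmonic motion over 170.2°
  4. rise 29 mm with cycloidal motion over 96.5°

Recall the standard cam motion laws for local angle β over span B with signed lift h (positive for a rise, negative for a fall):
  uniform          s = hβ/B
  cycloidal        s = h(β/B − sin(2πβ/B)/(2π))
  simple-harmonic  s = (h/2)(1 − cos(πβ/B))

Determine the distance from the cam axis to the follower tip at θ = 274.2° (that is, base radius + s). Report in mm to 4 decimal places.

seg 1 [0°–69°] cycloidal, h=12: full span → s += 12 → s = 12.0000
seg 2 [69°–93.3°] cycloidal, h=19: full span → s += 19 → s = 31.0000
seg 3 [93.3°–263.5°] simple-harmonic, h=-10: full span → s += -10 → s = 21.0000
seg 4 [263.5°–360°] cycloidal, h=29: θ=274.2° here. β=10.7, B=96.5. 29·(0.1109 − sin(2π·0.1109)/(2π)) = 0.2539 → s = 21.2539
radial distance = base radius + s = 18 + 21.2539 = 39.2539

39.2539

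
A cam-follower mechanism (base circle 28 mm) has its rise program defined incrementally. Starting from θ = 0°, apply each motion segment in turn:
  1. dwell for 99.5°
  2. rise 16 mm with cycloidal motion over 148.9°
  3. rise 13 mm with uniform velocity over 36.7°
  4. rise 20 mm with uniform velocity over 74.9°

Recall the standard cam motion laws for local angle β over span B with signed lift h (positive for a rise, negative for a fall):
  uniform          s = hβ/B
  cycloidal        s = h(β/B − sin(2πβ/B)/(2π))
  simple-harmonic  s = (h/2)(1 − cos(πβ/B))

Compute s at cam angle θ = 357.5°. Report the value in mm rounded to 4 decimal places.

seg 1 [0°–99.5°] dwell: s stays 0.0000
seg 2 [99.5°–248.4°] cycloidal, h=16: full span → s += 16 → s = 16.0000
seg 3 [248.4°–285.1°] uniform, h=13: full span → s += 13 → s = 29.0000
seg 4 [285.1°–360°] uniform, h=20: θ=357.5° here. β=72.4, B=74.9. 20·72.4/74.9 = 19.3324 → s = 48.3324

48.3324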